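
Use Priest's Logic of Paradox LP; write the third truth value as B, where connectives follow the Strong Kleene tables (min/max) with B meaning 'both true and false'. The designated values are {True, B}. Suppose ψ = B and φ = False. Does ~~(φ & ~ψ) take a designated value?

~ψ = ~B = B
φ & ~ψ = False & B = False
~(φ & ~ψ) = ~False = True
~~(φ & ~ψ) = ~True = False
False ∉ {True, B}.

No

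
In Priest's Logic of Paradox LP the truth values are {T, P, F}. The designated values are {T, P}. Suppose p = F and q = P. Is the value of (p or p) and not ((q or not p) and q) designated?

No

p or p = F or F = F
not p = not F = T
q or not p = P or T = T
(q or not p) and q = T and P = P
not ((q or not p) and q) = not P = P
(p or p) and not ((q or not p) and q) = F and P = F
F ∉ {T, P}.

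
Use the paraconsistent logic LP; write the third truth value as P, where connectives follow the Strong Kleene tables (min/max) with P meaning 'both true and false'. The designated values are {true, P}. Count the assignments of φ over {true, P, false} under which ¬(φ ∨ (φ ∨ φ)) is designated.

φ=true: false ·
φ=P: P ✓
φ=false: true ✓

2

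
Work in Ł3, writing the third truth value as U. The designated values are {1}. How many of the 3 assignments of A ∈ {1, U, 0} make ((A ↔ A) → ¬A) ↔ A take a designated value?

1

A=1: 0 ·
A=U: 1 ✓
A=0: 0 ·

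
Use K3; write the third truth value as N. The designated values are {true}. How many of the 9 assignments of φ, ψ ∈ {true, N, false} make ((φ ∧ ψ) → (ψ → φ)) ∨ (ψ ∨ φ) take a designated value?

8

Of the 9 assignments, 8 give a value in {true}.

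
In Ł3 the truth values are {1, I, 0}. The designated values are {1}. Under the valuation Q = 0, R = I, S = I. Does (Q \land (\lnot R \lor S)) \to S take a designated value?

\lnot R = \lnot I = I
\lnot R \lor S = I \lor I = I
Q \land (\lnot R \lor S) = 0 \land I = 0
(Q \land (\lnot R \lor S)) \to S = 0 \to I = 1  [min(1, 1−0+½)]
1 ∈ {1}.

Yes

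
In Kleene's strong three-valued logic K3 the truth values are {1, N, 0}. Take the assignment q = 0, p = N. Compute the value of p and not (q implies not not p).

0

not p = not N = N
not not p = not N = N
q implies not not p = 0 implies N = 1
not (q implies not not p) = not 1 = 0
p and not (q implies not not p) = N and 0 = 0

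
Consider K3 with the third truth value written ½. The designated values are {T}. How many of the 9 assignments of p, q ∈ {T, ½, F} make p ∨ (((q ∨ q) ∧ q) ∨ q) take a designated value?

Of the 9 assignments, 5 give a value in {T}.

5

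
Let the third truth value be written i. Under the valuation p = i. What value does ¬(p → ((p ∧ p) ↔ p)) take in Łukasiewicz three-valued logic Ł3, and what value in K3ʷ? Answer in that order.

In Łukasiewicz three-valued logic Ł3: p ∧ p = i ∧ i = i
(p ∧ p) ↔ p = i ↔ i = 1
p → ((p ∧ p) ↔ p) = i → 1 = 1
¬(p → ((p ∧ p) ↔ p)) = ¬1 = 0
In K3ʷ: p ∧ p = i ∧ i = i
(p ∧ p) ↔ p = i ↔ i = i
p → ((p ∧ p) ↔ p) = i → i = i  [any arg is the third value ⇒ result is the third value]
¬(p → ((p ∧ p) ↔ p)) = ¬i = i
They differ because Łukasiewicz three-valued logic Ł3 and K3ʷ treat i differently under the binary connectives.

0; i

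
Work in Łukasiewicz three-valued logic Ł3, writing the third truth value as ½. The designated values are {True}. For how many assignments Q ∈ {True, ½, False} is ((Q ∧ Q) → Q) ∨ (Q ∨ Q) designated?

Q=True: True ✓
Q=½: True ✓
Q=False: True ✓

3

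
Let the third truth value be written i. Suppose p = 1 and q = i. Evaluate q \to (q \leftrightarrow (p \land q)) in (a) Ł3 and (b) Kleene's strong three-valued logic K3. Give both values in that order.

1; i

In Ł3: p \land q = 1 \land i = i
q \leftrightarrow (p \land q) = i \leftrightarrow i = 1
q \to (q \leftrightarrow (p \land q)) = i \to 1 = 1
In Kleene's strong three-valued logic K3: p \land q = 1 \land i = i
q \leftrightarrow (p \land q) = i \leftrightarrow i = i
q \to (q \leftrightarrow (p \land q)) = i \to i = i  [\lnot i \lor i]
They differ because Ł3 and Kleene's strong three-valued logic K3 treat i differently under implication.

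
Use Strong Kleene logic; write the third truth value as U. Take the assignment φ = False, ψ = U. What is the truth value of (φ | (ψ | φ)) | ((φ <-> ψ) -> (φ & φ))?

U

ψ | φ = U | False = U
φ | (ψ | φ) = False | U = U
φ <-> ψ = False <-> U = U
φ & φ = False & False = False
(φ <-> ψ) -> (φ & φ) = U -> False = U  [~U | False]
(φ | (ψ | φ)) | ((φ <-> ψ) -> (φ & φ)) = U | U = U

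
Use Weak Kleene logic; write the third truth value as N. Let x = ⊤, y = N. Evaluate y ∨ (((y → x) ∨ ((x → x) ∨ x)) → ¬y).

N

y → x = N → ⊤ = N
x → x = ⊤ → ⊤ = ⊤
(x → x) ∨ x = ⊤ ∨ ⊤ = ⊤
(y → x) ∨ ((x → x) ∨ x) = N ∨ ⊤ = N
¬y = ¬N = N
((y → x) ∨ ((x → x) ∨ x)) → ¬y = N → N = N
y ∨ (((y → x) ∨ ((x → x) ∨ x)) → ¬y) = N ∨ N = N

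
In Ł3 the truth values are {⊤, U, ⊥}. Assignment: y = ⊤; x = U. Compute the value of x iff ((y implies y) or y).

y implies y = ⊤ implies ⊤ = ⊤
(y implies y) or y = ⊤ or ⊤ = ⊤
x iff ((y implies y) or y) = U iff ⊤ = U  [1 − |½−1|]

U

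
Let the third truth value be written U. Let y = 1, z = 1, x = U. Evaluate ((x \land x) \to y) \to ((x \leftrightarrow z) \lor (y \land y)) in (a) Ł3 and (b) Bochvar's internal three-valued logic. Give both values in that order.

1; U

In Ł3: x \land x = U \land U = U
(x \land x) \to y = U \to 1 = 1  [min(1, 1−½+1)]
x \leftrightarrow z = U \leftrightarrow 1 = U
y \land y = 1 \land 1 = 1
(x \leftrightarrow z) \lor (y \land y) = U \lor 1 = 1
((x \land x) \to y) \to ((x \leftrightarrow z) \lor (y \land y)) = 1 \to 1 = 1
In Bochvar's internal three-valued logic: x \land x = U \land U = U
(x \land x) \to y = U \to 1 = U  [any arg is the third value ⇒ result is the third value]
x \leftrightarrow z = U \leftrightarrow 1 = U
y \land y = 1 \land 1 = 1
(x \leftrightarrow z) \lor (y \land y) = U \lor 1 = U
((x \land x) \to y) \to ((x \leftrightarrow z) \lor (y \land y)) = U \to U = U
They differ because Ł3 and Bochvar's internal three-valued logic treat U differently under the binary connectives.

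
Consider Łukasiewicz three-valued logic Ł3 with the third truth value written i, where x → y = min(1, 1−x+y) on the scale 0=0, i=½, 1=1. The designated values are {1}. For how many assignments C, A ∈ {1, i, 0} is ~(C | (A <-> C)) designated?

1

Designated under: (C=0, A=1).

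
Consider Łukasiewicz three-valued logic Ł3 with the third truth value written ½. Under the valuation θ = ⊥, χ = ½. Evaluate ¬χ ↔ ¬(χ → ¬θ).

¬χ = ¬½ = ½
¬θ = ¬⊥ = ⊤
χ → ¬θ = ½ → ⊤ = ⊤  [min(1, 1−½+1)]
¬(χ → ¬θ) = ¬⊤ = ⊥
¬χ ↔ ¬(χ → ¬θ) = ½ ↔ ⊥ = ½

½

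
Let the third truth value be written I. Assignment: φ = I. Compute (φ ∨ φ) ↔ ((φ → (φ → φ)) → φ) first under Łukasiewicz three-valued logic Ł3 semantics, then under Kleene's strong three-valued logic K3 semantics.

1; I

In Łukasiewicz three-valued logic Ł3: φ ∨ φ = I ∨ I = I
φ → φ = I → I = 1  [min(1, 1−½+½)]
φ → (φ → φ) = I → 1 = 1
(φ → (φ → φ)) → φ = 1 → I = I
(φ ∨ φ) ↔ ((φ → (φ → φ)) → φ) = I ↔ I = 1
In Kleene's strong three-valued logic K3: φ ∨ φ = I ∨ I = I
φ → φ = I → I = I  [¬I ∨ I]
φ → (φ → φ) = I → I = I
(φ → (φ → φ)) → φ = I → I = I
(φ ∨ φ) ↔ ((φ → (φ → φ)) → φ) = I ↔ I = I
They differ because Łukasiewicz three-valued logic Ł3 and Kleene's strong three-valued logic K3 treat I differently under implication.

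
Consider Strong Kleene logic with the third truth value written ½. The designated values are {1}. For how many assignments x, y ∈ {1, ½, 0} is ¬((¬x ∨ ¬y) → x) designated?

3

Designated under: (x=0, y=1); (x=0, y=½); (x=0, y=0).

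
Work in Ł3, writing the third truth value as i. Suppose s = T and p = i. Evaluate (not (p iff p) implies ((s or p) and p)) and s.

T

p iff p = i iff i = T  [1 − |½−½|]
not (p iff p) = not T = F
s or p = T or i = T
(s or p) and p = T and i = i
not (p iff p) implies ((s or p) and p) = F implies i = T
(not (p iff p) implies ((s or p) and p)) and s = T and T = T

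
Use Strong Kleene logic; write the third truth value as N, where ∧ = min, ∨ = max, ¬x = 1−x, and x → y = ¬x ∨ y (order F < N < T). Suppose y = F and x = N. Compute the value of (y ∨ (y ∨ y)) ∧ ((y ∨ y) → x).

F

y ∨ y = F ∨ F = F
y ∨ (y ∨ y) = F ∨ F = F
y ∨ y = F ∨ F = F
(y ∨ y) → x = F → N = T  [¬F ∨ N]
(y ∨ (y ∨ y)) ∧ ((y ∨ y) → x) = F ∧ T = F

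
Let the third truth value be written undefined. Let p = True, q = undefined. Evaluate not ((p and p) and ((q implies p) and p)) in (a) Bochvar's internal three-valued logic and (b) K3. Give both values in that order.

In Bochvar's internal three-valued logic: p and p = True and True = True
q implies p = undefined implies True = undefined  [any arg is the third value ⇒ result is the third value]
(q implies p) and p = undefined and True = undefined
(p and p) and ((q implies p) and p) = True and undefined = undefined
not ((p and p) and ((q implies p) and p)) = not undefined = undefined
In K3: p and p = True and True = True
q implies p = undefined implies True = True  [not undefined or True]
(q implies p) and p = True and True = True
(p and p) and ((q implies p) and p) = True and True = True
not ((p and p) and ((q implies p) and p)) = not True = False
They differ because Bochvar's internal three-valued logic and K3 treat undefined differently under the binary connectives.

undefined; False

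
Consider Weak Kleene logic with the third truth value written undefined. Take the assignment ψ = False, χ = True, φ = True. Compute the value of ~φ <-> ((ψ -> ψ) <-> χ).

False

~φ = ~True = False
ψ -> ψ = False -> False = True
(ψ -> ψ) <-> χ = True <-> True = True
~φ <-> ((ψ -> ψ) <-> χ) = False <-> True = False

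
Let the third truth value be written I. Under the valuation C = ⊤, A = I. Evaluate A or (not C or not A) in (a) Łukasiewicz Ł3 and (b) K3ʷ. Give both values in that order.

In Łukasiewicz Ł3: not C = not ⊤ = ⊥
not A = not I = I
not C or not A = ⊥ or I = I
A or (not C or not A) = I or I = I
In K3ʷ: not C = not ⊤ = ⊥
not A = not I = I
not C or not A = ⊥ or I = I
A or (not C or not A) = I or I = I

I; I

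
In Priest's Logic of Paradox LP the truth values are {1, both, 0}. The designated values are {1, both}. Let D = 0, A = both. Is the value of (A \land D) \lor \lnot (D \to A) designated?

No

A \land D = both \land 0 = 0
D \to A = 0 \to both = 1  [\lnot 0 \lor both]
\lnot (D \to A) = \lnot 1 = 0
(A \land D) \lor \lnot (D \to A) = 0 \lor 0 = 0
0 ∉ {1, both}.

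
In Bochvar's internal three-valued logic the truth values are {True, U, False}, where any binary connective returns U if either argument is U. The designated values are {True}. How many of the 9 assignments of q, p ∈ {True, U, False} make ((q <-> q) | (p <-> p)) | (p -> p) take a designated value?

Designated under: (q=True, p=True); (q=True, p=False); (q=False, p=True); (q=False, p=False).

4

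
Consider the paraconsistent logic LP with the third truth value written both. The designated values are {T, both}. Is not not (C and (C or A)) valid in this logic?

No

Countermodel: C=F, A=T gives F, which is not designated.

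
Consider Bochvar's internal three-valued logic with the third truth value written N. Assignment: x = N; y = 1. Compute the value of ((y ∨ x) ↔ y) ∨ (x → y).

N

y ∨ x = 1 ∨ N = N
(y ∨ x) ↔ y = N ↔ 1 = N
x → y = N → 1 = N  [any arg is the third value ⇒ result is the third value]
((y ∨ x) ↔ y) ∨ (x → y) = N ∨ N = N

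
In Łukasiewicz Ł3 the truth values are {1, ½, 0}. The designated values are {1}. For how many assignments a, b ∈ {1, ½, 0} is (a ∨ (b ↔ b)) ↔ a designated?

Designated under: (a=1, b=1); (a=1, b=½); (a=1, b=0).

3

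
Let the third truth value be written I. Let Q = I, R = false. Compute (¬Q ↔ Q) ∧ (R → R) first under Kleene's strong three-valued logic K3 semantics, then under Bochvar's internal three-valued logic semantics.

In Kleene's strong three-valued logic K3: ¬Q = ¬I = I
¬Q ↔ Q = I ↔ I = I
R → R = false → false = true
(¬Q ↔ Q) ∧ (R → R) = I ∧ true = I
In Bochvar's internal three-valued logic: ¬Q = ¬I = I
¬Q ↔ Q = I ↔ I = I
R → R = false → false = true
(¬Q ↔ Q) ∧ (R → R) = I ∧ true = I

I; I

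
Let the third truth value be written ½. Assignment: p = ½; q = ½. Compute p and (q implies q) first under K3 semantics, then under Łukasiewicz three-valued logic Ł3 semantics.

½; ½

In K3: q implies q = ½ implies ½ = ½
p and (q implies q) = ½ and ½ = ½
In Łukasiewicz three-valued logic Ł3: q implies q = ½ implies ½ = 1  [min(1, 1−½+½)]
p and (q implies q) = ½ and 1 = ½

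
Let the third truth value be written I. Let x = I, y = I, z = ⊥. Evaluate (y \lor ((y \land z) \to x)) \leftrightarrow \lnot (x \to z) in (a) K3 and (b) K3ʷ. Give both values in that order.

I; I

In K3: y \land z = I \land ⊥ = ⊥
(y \land z) \to x = ⊥ \to I = ⊤  [\lnot ⊥ \lor I]
y \lor ((y \land z) \to x) = I \lor ⊤ = ⊤
x \to z = I \to ⊥ = I
\lnot (x \to z) = \lnot I = I
(y \lor ((y \land z) \to x)) \leftrightarrow \lnot (x \to z) = ⊤ \leftrightarrow I = I
In K3ʷ: y \land z = I \land ⊥ = I
(y \land z) \to x = I \to I = I  [any arg is the third value ⇒ result is the third value]
y \lor ((y \land z) \to x) = I \lor I = I
x \to z = I \to ⊥ = I
\lnot (x \to z) = \lnot I = I
(y \lor ((y \land z) \to x)) \leftrightarrow \lnot (x \to z) = I \leftrightarrow I = I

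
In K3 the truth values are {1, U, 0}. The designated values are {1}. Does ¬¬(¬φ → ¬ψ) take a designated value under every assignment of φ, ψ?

No

Countermodel: φ=U, ψ=1 gives U, which is not designated.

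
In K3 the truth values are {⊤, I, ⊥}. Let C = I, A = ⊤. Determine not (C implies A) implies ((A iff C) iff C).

⊤

C implies A = I implies ⊤ = ⊤  [not I or ⊤]
not (C implies A) = not ⊤ = ⊥
A iff C = ⊤ iff I = I
(A iff C) iff C = I iff I = I
not (C implies A) implies ((A iff C) iff C) = ⊥ implies I = ⊤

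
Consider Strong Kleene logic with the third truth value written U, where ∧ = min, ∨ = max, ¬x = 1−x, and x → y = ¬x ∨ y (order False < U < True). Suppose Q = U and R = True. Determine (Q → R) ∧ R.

Q → R = U → True = True
(Q → R) ∧ R = True ∧ True = True

True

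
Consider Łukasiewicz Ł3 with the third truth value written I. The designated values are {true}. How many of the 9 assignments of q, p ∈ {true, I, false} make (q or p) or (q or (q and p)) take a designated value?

5

Of the 9 assignments, 5 give a value in {true}.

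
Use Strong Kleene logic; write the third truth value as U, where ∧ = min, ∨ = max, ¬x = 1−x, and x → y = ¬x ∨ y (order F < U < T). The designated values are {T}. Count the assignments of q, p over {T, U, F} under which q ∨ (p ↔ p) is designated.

7

Of the 9 assignments, 7 give a value in {T}.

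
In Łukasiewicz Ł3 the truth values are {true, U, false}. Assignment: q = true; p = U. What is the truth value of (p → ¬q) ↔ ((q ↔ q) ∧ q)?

U

¬q = ¬true = false
p → ¬q = U → false = U  [min(1, 1−½+0)]
q ↔ q = true ↔ true = true
(q ↔ q) ∧ q = true ∧ true = true
(p → ¬q) ↔ ((q ↔ q) ∧ q) = U ↔ true = U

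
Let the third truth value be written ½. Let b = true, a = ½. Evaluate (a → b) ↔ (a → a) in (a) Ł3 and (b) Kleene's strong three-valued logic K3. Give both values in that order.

true; ½

In Ł3: a → b = ½ → true = true  [min(1, 1−½+1)]
a → a = ½ → ½ = true
(a → b) ↔ (a → a) = true ↔ true = true
In Kleene's strong three-valued logic K3: a → b = ½ → true = true
a → a = ½ → ½ = ½
(a → b) ↔ (a → a) = true ↔ ½ = ½
They differ because Ł3 and Kleene's strong three-valued logic K3 treat ½ differently under implication.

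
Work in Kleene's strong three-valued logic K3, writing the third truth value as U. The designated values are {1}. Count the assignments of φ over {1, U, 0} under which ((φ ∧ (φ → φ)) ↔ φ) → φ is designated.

1

φ=1: 1 ✓
φ=U: U ·
φ=0: 0 ·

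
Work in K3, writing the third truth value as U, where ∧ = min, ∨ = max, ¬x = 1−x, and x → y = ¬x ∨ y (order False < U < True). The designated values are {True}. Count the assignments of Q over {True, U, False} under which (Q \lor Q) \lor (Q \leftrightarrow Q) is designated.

Q=True: True ✓
Q=U: U ·
Q=False: True ✓

2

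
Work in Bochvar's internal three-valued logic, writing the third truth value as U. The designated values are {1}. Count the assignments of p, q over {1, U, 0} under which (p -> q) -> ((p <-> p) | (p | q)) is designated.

Designated under: (p=1, q=1); (p=1, q=0); (p=0, q=1); (p=0, q=0).

4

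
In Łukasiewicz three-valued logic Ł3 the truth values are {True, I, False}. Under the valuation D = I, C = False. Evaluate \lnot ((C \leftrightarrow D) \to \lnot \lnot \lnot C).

False

C \leftrightarrow D = False \leftrightarrow I = I  [1 − |0−½|]
\lnot C = \lnot False = True
\lnot \lnot C = \lnot True = False
\lnot \lnot \lnot C = \lnot False = True
(C \leftrightarrow D) \to \lnot \lnot \lnot C = I \to True = True
\lnot ((C \leftrightarrow D) \to \lnot \lnot \lnot C) = \lnot True = False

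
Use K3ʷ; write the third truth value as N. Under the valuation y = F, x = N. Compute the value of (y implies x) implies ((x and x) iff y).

N

y implies x = F implies N = N  [any arg is the third value ⇒ result is the third value]
x and x = N and N = N
(x and x) iff y = N iff F = N
(y implies x) implies ((x and x) iff y) = N implies N = N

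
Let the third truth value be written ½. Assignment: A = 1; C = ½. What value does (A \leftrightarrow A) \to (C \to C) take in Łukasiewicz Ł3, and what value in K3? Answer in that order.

1; ½

In Łukasiewicz Ł3: A \leftrightarrow A = 1 \leftrightarrow 1 = 1
C \to C = ½ \to ½ = 1
(A \leftrightarrow A) \to (C \to C) = 1 \to 1 = 1
In K3: A \leftrightarrow A = 1 \leftrightarrow 1 = 1
C \to C = ½ \to ½ = ½  [\lnot ½ \lor ½]
(A \leftrightarrow A) \to (C \to C) = 1 \to ½ = ½
They differ because Łukasiewicz Ł3 and K3 treat ½ differently under implication.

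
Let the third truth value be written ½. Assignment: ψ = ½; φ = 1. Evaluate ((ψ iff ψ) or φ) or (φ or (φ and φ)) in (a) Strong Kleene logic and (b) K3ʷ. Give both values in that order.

1; ½

In Strong Kleene logic: ψ iff ψ = ½ iff ½ = ½
(ψ iff ψ) or φ = ½ or 1 = 1
φ and φ = 1 and 1 = 1
φ or (φ and φ) = 1 or 1 = 1
((ψ iff ψ) or φ) or (φ or (φ and φ)) = 1 or 1 = 1
In K3ʷ: ψ iff ψ = ½ iff ½ = ½
(ψ iff ψ) or φ = ½ or 1 = ½
φ and φ = 1 and 1 = 1
φ or (φ and φ) = 1 or 1 = 1
((ψ iff ψ) or φ) or (φ or (φ and φ)) = ½ or 1 = ½
They differ because Strong Kleene logic and K3ʷ treat ½ differently under the binary connectives.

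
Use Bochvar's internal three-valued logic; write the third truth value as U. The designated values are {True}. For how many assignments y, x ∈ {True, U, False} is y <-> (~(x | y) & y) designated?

2

Designated under: (y=False, x=True); (y=False, x=False).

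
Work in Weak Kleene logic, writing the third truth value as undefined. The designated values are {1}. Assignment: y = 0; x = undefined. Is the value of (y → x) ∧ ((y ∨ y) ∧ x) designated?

y → x = 0 → undefined = undefined  [any arg is the third value ⇒ result is the third value]
y ∨ y = 0 ∨ 0 = 0
(y ∨ y) ∧ x = 0 ∧ undefined = undefined
(y → x) ∧ ((y ∨ y) ∧ x) = undefined ∧ undefined = undefined
undefined ∉ {1}.

No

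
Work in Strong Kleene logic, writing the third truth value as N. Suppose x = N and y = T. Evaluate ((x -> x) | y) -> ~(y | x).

F

x -> x = N -> N = N  [~N | N]
(x -> x) | y = N | T = T
y | x = T | N = T
~(y | x) = ~T = F
((x -> x) | y) -> ~(y | x) = T -> F = F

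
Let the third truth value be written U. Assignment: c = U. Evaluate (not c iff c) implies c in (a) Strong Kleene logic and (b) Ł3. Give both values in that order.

U; U

In Strong Kleene logic: not c = not U = U
not c iff c = U iff U = U
(not c iff c) implies c = U implies U = U  [not U or U]
In Ł3: not c = not U = U
not c iff c = U iff U = true  [1 − |½−½|]
(not c iff c) implies c = true implies U = U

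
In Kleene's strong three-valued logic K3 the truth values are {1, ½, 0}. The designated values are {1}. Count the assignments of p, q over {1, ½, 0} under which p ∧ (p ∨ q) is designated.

3

Designated under: (p=1, q=1); (p=1, q=½); (p=1, q=0).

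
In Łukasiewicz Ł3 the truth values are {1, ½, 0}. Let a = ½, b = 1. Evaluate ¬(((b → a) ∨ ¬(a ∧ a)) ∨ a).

b → a = 1 → ½ = ½  [min(1, 1−1+½)]
a ∧ a = ½ ∧ ½ = ½
¬(a ∧ a) = ¬½ = ½
(b → a) ∨ ¬(a ∧ a) = ½ ∨ ½ = ½
((b → a) ∨ ¬(a ∧ a)) ∨ a = ½ ∨ ½ = ½
¬(((b → a) ∨ ¬(a ∧ a)) ∨ a) = ¬½ = ½

½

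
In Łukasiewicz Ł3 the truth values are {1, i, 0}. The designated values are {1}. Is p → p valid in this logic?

Yes

Every assignment of p over {1, i, 0} gives a value in {1}.
In particular, with p=i: p → p = 1.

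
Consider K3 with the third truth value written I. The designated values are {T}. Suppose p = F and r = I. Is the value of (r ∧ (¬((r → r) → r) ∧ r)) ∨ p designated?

No

r → r = I → I = I  [¬I ∨ I]
(r → r) → r = I → I = I
¬((r → r) → r) = ¬I = I
¬((r → r) → r) ∧ r = I ∧ I = I
r ∧ (¬((r → r) → r) ∧ r) = I ∧ I = I
(r ∧ (¬((r → r) → r) ∧ r)) ∨ p = I ∨ F = I
I ∉ {T}.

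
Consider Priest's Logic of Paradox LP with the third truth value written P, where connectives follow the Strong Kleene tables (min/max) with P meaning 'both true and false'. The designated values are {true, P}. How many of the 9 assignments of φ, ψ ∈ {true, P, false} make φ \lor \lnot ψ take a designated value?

8

Of the 9 assignments, 8 give a value in {true, P}.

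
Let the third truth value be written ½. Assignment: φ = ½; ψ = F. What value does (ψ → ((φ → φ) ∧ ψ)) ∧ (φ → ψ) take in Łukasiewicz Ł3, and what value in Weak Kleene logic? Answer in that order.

½; ½

In Łukasiewicz Ł3: φ → φ = ½ → ½ = T  [min(1, 1−½+½)]
(φ → φ) ∧ ψ = T ∧ F = F
ψ → ((φ → φ) ∧ ψ) = F → F = T
φ → ψ = ½ → F = ½
(ψ → ((φ → φ) ∧ ψ)) ∧ (φ → ψ) = T ∧ ½ = ½
In Weak Kleene logic: φ → φ = ½ → ½ = ½
(φ → φ) ∧ ψ = ½ ∧ F = ½
ψ → ((φ → φ) ∧ ψ) = F → ½ = ½
φ → ψ = ½ → F = ½
(ψ → ((φ → φ) ∧ ψ)) ∧ (φ → ψ) = ½ ∧ ½ = ½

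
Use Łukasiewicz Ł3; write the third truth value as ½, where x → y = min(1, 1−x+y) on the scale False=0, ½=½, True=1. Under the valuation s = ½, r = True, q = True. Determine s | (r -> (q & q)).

q & q = True & True = True
r -> (q & q) = True -> True = True
s | (r -> (q & q)) = ½ | True = True

True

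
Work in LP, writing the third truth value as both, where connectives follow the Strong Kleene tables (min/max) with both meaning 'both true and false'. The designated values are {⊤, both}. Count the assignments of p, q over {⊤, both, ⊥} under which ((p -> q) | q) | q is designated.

8

Of the 9 assignments, 8 give a value in {⊤, both}.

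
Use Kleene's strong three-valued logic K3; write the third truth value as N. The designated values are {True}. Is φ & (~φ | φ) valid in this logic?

No

Countermodel: φ=N gives N, which is not designated.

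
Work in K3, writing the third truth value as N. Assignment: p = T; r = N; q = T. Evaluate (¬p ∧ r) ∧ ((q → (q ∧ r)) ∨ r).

¬p = ¬T = F
¬p ∧ r = F ∧ N = F
q ∧ r = T ∧ N = N
q → (q ∧ r) = T → N = N  [¬T ∨ N]
(q → (q ∧ r)) ∨ r = N ∨ N = N
(¬p ∧ r) ∧ ((q → (q ∧ r)) ∨ r) = F ∧ N = F

F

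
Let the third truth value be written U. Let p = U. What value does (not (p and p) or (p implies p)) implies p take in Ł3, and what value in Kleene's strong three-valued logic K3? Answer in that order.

In Ł3: p and p = U and U = U
not (p and p) = not U = U
p implies p = U implies U = 1
not (p and p) or (p implies p) = U or 1 = 1
(not (p and p) or (p implies p)) implies p = 1 implies U = U
In Kleene's strong three-valued logic K3: p and p = U and U = U
not (p and p) = not U = U
p implies p = U implies U = U
not (p and p) or (p implies p) = U or U = U
(not (p and p) or (p implies p)) implies p = U implies U = U

U; U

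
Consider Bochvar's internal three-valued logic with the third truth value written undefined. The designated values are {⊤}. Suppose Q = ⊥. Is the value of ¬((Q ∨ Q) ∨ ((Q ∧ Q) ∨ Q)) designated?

Yes

Q ∨ Q = ⊥ ∨ ⊥ = ⊥
Q ∧ Q = ⊥ ∧ ⊥ = ⊥
(Q ∧ Q) ∨ Q = ⊥ ∨ ⊥ = ⊥
(Q ∨ Q) ∨ ((Q ∧ Q) ∨ Q) = ⊥ ∨ ⊥ = ⊥
¬((Q ∨ Q) ∨ ((Q ∧ Q) ∨ Q)) = ¬⊥ = ⊤
⊤ ∈ {⊤}.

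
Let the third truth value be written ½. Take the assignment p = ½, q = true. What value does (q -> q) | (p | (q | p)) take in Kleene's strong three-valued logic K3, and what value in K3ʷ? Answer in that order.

true; ½

In Kleene's strong three-valued logic K3: q -> q = true -> true = true
q | p = true | ½ = true
p | (q | p) = ½ | true = true
(q -> q) | (p | (q | p)) = true | true = true
In K3ʷ: q -> q = true -> true = true
q | p = true | ½ = ½
p | (q | p) = ½ | ½ = ½
(q -> q) | (p | (q | p)) = true | ½ = ½
They differ because Kleene's strong three-valued logic K3 and K3ʷ treat ½ differently under the binary connectives.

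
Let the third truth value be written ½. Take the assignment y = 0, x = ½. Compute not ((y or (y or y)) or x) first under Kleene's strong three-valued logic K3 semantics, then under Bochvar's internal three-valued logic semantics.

In Kleene's strong three-valued logic K3: y or y = 0 or 0 = 0
y or (y or y) = 0 or 0 = 0
(y or (y or y)) or x = 0 or ½ = ½
not ((y or (y or y)) or x) = not ½ = ½
In Bochvar's internal three-valued logic: y or y = 0 or 0 = 0
y or (y or y) = 0 or 0 = 0
(y or (y or y)) or x = 0 or ½ = ½
not ((y or (y or y)) or x) = not ½ = ½

½; ½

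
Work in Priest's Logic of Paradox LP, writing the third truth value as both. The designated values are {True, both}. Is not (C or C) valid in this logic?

Countermodel: C=True gives False, which is not designated.

No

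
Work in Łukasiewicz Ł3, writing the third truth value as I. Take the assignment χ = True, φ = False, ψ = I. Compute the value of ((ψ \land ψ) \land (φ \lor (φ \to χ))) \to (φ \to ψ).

True

ψ \land ψ = I \land I = I
φ \to χ = False \to True = True
φ \lor (φ \to χ) = False \lor True = True
(ψ \land ψ) \land (φ \lor (φ \to χ)) = I \land True = I
φ \to ψ = False \to I = True  [min(1, 1−0+½)]
((ψ \land ψ) \land (φ \lor (φ \to χ))) \to (φ \to ψ) = I \to True = True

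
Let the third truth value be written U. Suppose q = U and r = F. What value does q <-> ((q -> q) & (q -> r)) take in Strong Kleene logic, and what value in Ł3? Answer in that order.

In Strong Kleene logic: q -> q = U -> U = U  [~U | U]
q -> r = U -> F = U
(q -> q) & (q -> r) = U & U = U
q <-> ((q -> q) & (q -> r)) = U <-> U = U
In Ł3: q -> q = U -> U = T  [min(1, 1−½+½)]
q -> r = U -> F = U
(q -> q) & (q -> r) = T & U = U
q <-> ((q -> q) & (q -> r)) = U <-> U = T
They differ because Strong Kleene logic and Ł3 treat U differently under implication.

U; T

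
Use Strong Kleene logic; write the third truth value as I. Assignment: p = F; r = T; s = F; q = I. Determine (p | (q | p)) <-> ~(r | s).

q | p = I | F = I
p | (q | p) = F | I = I
r | s = T | F = T
~(r | s) = ~T = F
(p | (q | p)) <-> ~(r | s) = I <-> F = I

I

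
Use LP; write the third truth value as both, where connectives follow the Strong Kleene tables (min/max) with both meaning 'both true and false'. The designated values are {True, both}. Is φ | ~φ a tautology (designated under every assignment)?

Yes

Every assignment of φ over {True, both, False} gives a value in {True, both}.
In particular, with φ=both: φ | ~φ = both.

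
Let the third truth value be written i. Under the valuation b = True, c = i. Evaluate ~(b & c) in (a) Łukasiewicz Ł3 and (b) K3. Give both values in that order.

In Łukasiewicz Ł3: b & c = True & i = i
~(b & c) = ~i = i
In K3: b & c = True & i = i
~(b & c) = ~i = i

i; i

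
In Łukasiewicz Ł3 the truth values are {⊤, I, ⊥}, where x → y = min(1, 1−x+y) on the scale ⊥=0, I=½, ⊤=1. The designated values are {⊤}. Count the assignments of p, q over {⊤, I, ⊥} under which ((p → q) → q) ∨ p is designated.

5

Of the 9 assignments, 5 give a value in {⊤}.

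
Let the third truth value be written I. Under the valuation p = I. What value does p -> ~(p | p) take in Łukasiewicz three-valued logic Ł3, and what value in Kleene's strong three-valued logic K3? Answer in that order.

T; I

In Łukasiewicz three-valued logic Ł3: p | p = I | I = I
~(p | p) = ~I = I
p -> ~(p | p) = I -> I = T  [min(1, 1−½+½)]
In Kleene's strong three-valued logic K3: p | p = I | I = I
~(p | p) = ~I = I
p -> ~(p | p) = I -> I = I  [~I | I]
They differ because Łukasiewicz three-valued logic Ł3 and Kleene's strong three-valued logic K3 treat I differently under implication.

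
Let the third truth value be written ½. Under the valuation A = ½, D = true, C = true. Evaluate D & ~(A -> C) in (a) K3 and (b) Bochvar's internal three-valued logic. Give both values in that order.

false; ½

In K3: A -> C = ½ -> true = true  [~½ | true]
~(A -> C) = ~true = false
D & ~(A -> C) = true & false = false
In Bochvar's internal three-valued logic: A -> C = ½ -> true = ½
~(A -> C) = ~½ = ½
D & ~(A -> C) = true & ½ = ½
They differ because K3 and Bochvar's internal three-valued logic treat ½ differently under the binary connectives.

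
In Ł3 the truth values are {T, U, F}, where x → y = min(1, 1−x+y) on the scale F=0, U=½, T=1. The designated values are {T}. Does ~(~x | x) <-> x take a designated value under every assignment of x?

No

Countermodel: x=T gives F, which is not designated.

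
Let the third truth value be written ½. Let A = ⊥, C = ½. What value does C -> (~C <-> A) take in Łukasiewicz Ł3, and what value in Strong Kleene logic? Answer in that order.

⊤; ½

In Łukasiewicz Ł3: ~C = ~½ = ½
~C <-> A = ½ <-> ⊥ = ½  [1 − |½−0|]
C -> (~C <-> A) = ½ -> ½ = ⊤
In Strong Kleene logic: ~C = ~½ = ½
~C <-> A = ½ <-> ⊥ = ½
C -> (~C <-> A) = ½ -> ½ = ½
They differ because Łukasiewicz Ł3 and Strong Kleene logic treat ½ differently under implication.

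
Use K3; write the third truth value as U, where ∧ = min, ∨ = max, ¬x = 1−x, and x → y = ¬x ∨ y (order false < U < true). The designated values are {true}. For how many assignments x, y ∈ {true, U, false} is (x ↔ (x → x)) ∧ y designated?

Designated under: (x=true, y=true).

1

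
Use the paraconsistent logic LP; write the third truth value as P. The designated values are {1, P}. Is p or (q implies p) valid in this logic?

Countermodel: p=0, q=1 gives 0, which is not designated.

No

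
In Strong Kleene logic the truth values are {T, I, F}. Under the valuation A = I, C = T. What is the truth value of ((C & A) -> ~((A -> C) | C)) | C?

T

C & A = T & I = I
A -> C = I -> T = T  [~I | T]
(A -> C) | C = T | T = T
~((A -> C) | C) = ~T = F
(C & A) -> ~((A -> C) | C) = I -> F = I
((C & A) -> ~((A -> C) | C)) | C = I | T = T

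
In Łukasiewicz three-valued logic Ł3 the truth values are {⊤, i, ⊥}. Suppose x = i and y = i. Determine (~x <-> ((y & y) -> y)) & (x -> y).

i

~x = ~i = i
y & y = i & i = i
(y & y) -> y = i -> i = ⊤  [min(1, 1−½+½)]
~x <-> ((y & y) -> y) = i <-> ⊤ = i
x -> y = i -> i = ⊤
(~x <-> ((y & y) -> y)) & (x -> y) = i & ⊤ = i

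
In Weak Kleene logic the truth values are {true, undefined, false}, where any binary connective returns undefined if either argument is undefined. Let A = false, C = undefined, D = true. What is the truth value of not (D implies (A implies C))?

undefined

A implies C = false implies undefined = undefined  [any arg is the third value ⇒ result is the third value]
D implies (A implies C) = true implies undefined = undefined
not (D implies (A implies C)) = not undefined = undefined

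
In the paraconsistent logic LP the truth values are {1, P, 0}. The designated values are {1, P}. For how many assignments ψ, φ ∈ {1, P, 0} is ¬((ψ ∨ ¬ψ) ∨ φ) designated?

Designated under: (ψ=P, φ=P); (ψ=P, φ=0).

2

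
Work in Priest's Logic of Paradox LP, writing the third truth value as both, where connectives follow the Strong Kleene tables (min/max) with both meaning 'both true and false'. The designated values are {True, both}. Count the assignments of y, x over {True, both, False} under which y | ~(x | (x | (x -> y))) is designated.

7

Of the 9 assignments, 7 give a value in {True, both}.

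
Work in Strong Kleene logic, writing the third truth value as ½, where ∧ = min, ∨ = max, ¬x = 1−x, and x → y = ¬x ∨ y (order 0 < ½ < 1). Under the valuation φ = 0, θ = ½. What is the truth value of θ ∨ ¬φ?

1

¬φ = ¬0 = 1
θ ∨ ¬φ = ½ ∨ 1 = 1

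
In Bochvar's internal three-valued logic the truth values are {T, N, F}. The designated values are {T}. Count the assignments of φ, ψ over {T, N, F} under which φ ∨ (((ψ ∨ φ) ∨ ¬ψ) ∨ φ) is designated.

4

Designated under: (φ=T, ψ=T); (φ=T, ψ=F); (φ=F, ψ=T); (φ=F, ψ=F).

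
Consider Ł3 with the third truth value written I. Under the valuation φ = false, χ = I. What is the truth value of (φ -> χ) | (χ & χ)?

true

φ -> χ = false -> I = true  [min(1, 1−0+½)]
χ & χ = I & I = I
(φ -> χ) | (χ & χ) = true | I = true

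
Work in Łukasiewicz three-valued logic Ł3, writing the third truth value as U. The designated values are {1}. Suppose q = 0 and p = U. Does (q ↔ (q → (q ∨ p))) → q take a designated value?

Yes

q ∨ p = 0 ∨ U = U
q → (q ∨ p) = 0 → U = 1  [min(1, 1−0+½)]
q ↔ (q → (q ∨ p)) = 0 ↔ 1 = 0
(q ↔ (q → (q ∨ p))) → q = 0 → 0 = 1
1 ∈ {1}.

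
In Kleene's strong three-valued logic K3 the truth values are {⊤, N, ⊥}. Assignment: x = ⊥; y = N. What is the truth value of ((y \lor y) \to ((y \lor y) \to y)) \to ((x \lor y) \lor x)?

y \lor y = N \lor N = N
y \lor y = N \lor N = N
(y \lor y) \to y = N \to N = N  [\lnot N \lor N]
(y \lor y) \to ((y \lor y) \to y) = N \to N = N
x \lor y = ⊥ \lor N = N
(x \lor y) \lor x = N \lor ⊥ = N
((y \lor y) \to ((y \lor y) \to y)) \to ((x \lor y) \lor x) = N \to N = N

N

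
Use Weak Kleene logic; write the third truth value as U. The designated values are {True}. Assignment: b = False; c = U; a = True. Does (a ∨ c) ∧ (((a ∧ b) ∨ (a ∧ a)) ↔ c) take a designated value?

No

a ∨ c = True ∨ U = U
a ∧ b = True ∧ False = False
a ∧ a = True ∧ True = True
(a ∧ b) ∨ (a ∧ a) = False ∨ True = True
((a ∧ b) ∨ (a ∧ a)) ↔ c = True ↔ U = U
(a ∨ c) ∧ (((a ∧ b) ∨ (a ∧ a)) ↔ c) = U ∧ U = U
U ∉ {True}.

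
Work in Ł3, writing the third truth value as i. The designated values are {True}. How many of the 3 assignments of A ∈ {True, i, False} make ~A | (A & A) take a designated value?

A=True: True ✓
A=i: i ·
A=False: True ✓

2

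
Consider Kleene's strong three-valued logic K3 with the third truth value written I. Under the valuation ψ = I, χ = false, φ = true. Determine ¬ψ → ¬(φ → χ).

true

¬ψ = ¬I = I
φ → χ = true → false = false
¬(φ → χ) = ¬false = true
¬ψ → ¬(φ → χ) = I → true = true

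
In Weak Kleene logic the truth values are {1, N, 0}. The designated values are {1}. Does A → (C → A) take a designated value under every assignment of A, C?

No

Countermodel: A=1, C=N gives N, which is not designated.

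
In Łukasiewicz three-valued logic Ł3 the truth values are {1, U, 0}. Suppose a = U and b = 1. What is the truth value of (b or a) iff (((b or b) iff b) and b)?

1

b or a = 1 or U = 1
b or b = 1 or 1 = 1
(b or b) iff b = 1 iff 1 = 1
((b or b) iff b) and b = 1 and 1 = 1
(b or a) iff (((b or b) iff b) and b) = 1 iff 1 = 1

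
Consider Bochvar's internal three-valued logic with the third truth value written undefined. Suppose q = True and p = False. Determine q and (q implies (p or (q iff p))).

False

q iff p = True iff False = False
p or (q iff p) = False or False = False
q implies (p or (q iff p)) = True implies False = False
q and (q implies (p or (q iff p))) = True and False = False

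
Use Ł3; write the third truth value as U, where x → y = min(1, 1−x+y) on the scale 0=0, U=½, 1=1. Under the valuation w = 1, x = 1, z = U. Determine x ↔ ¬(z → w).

0

z → w = U → 1 = 1
¬(z → w) = ¬1 = 0
x ↔ ¬(z → w) = 1 ↔ 0 = 0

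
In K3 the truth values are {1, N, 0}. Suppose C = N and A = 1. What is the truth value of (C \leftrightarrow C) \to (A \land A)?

1

C \leftrightarrow C = N \leftrightarrow N = N
A \land A = 1 \land 1 = 1
(C \leftrightarrow C) \to (A \land A) = N \to 1 = 1  [\lnot N \lor 1]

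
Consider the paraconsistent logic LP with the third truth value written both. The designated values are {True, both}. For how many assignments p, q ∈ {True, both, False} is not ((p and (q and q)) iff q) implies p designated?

8

Of the 9 assignments, 8 give a value in {True, both}.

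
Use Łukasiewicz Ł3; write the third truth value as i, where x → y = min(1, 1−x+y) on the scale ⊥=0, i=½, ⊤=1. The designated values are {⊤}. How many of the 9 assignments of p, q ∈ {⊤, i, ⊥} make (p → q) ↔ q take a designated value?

Of the 9 assignments, 5 give a value in {⊤}.

5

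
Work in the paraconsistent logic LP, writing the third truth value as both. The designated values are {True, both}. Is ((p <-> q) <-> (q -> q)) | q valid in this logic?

Countermodel: p=True, q=False gives False, which is not designated.

No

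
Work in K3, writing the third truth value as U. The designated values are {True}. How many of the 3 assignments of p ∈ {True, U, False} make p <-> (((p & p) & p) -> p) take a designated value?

p=True: True ✓
p=U: U ·
p=False: False ·

1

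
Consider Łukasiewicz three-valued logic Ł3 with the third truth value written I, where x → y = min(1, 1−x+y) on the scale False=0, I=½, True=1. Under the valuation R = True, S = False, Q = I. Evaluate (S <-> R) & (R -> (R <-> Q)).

False

S <-> R = False <-> True = False
R <-> Q = True <-> I = I  [1 − |1−½|]
R -> (R <-> Q) = True -> I = I
(S <-> R) & (R -> (R <-> Q)) = False & I = False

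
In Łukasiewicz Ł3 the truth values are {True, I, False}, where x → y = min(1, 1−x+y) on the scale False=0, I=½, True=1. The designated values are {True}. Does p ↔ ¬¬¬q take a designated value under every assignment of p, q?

No

Countermodel: p=True, q=True gives False, which is not designated.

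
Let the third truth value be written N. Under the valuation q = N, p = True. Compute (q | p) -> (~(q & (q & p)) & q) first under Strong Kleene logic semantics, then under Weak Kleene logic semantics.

In Strong Kleene logic: q | p = N | True = True
q & p = N & True = N
q & (q & p) = N & N = N
~(q & (q & p)) = ~N = N
~(q & (q & p)) & q = N & N = N
(q | p) -> (~(q & (q & p)) & q) = True -> N = N
In Weak Kleene logic: q | p = N | True = N
q & p = N & True = N
q & (q & p) = N & N = N
~(q & (q & p)) = ~N = N
~(q & (q & p)) & q = N & N = N
(q | p) -> (~(q & (q & p)) & q) = N -> N = N  [any arg is the third value ⇒ result is the third value]

N; N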